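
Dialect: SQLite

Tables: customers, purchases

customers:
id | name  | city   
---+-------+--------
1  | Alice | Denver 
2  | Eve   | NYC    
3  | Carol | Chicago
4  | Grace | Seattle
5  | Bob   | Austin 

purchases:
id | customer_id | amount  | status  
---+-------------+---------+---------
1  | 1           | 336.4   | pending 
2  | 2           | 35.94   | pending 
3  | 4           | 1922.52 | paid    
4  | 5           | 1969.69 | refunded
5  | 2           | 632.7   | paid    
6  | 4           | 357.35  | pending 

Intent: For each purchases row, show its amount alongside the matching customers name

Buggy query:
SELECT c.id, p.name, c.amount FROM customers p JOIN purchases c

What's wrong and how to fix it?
Bug: Missing join condition: each purchases row is matched to all customers rows instead of just its own

Fix: Add ON c.customer_id = p.id to the JOIN

Corrected query:
SELECT c.id, p.name, c.amount FROM customers p JOIN purchases c ON c.customer_id = p.id

Result:
id | name  | amount 
---+-------+--------
1  | Alice | 336.4  
2  | Eve   | 35.94  
3  | Grace | 1922.52
4  | Bob   | 1969.69
5  | Eve   | 632.7  
6  | Grace | 357.35 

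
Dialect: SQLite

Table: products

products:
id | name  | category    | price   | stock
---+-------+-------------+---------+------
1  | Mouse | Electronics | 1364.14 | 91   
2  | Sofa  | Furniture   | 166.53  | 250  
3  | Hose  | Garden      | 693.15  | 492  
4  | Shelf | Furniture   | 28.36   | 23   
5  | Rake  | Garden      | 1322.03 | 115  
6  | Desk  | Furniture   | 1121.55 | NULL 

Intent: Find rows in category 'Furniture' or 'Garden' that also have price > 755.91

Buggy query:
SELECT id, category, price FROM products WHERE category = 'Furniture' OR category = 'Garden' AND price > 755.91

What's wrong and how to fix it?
Bug: Without parentheses, AND is evaluated before OR, so the price filter only applies to the 'Garden' branch

Fix: Group the OR with parentheses (or use IN), then AND the threshold

Corrected query:
SELECT id, category, price FROM products WHERE (category = 'Furniture' OR category = 'Garden') AND price > 755.91

Result:
id | category  | price  
---+-----------+--------
5  | Garden    | 1322.03
6  | Furniture | 1121.55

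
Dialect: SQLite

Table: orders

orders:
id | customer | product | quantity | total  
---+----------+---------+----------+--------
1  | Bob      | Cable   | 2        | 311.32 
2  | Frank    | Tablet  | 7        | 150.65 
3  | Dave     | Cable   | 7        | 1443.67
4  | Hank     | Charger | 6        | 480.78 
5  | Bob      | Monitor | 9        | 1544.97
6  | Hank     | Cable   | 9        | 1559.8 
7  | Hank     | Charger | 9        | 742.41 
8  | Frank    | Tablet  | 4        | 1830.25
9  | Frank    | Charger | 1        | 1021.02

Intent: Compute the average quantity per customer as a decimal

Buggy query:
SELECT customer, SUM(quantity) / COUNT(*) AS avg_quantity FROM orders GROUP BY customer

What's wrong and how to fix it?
Bug: SUM(quantity) and COUNT(*) are both integers; the division truncates the fractional part

Fix: Multiply by 1.0 (or CAST to REAL) to force floating-point division

Corrected query:
SELECT customer, SUM(quantity) * 1.0 / COUNT(*) AS avg_quantity FROM orders GROUP BY customer

Result:
customer | avg_quantity
---------+-------------
Bob      | 5.5         
Dave     | 7           
Frank    | 4           
Hank     | 8           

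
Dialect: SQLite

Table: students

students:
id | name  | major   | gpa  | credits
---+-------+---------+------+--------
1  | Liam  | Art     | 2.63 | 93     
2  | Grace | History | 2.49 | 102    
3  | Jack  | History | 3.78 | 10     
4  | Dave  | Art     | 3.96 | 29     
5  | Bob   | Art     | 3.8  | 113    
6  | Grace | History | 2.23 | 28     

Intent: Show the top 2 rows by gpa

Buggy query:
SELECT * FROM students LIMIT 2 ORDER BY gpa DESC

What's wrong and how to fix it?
Bug: ORDER BY cannot follow LIMIT; LIMIT is the final clause

Fix: Sort with ORDER BY, then apply LIMIT

Corrected query:
SELECT * FROM students ORDER BY gpa DESC LIMIT 2

Result:
id | name | major | gpa  | credits
---+------+-------+------+--------
4  | Dave | Art   | 3.96 | 29     
5  | Bob  | Art   | 3.8  | 113    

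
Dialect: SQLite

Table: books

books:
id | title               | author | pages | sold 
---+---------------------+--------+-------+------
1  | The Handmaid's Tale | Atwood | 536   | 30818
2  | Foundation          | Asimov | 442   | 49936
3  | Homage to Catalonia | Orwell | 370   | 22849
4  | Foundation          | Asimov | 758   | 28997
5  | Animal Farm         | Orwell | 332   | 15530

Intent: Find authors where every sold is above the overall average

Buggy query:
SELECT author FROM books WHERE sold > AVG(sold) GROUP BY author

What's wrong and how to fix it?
Bug: WHERE evaluates per row before aggregation, so AVG() is unavailable

Fix: Compute the overall average in a scalar subquery and compare each group's MIN against it in HAVING

Corrected query:
SELECT author FROM books GROUP BY author HAVING MIN(sold) > (SELECT AVG(sold) FROM books)

Result:
author
------
Atwood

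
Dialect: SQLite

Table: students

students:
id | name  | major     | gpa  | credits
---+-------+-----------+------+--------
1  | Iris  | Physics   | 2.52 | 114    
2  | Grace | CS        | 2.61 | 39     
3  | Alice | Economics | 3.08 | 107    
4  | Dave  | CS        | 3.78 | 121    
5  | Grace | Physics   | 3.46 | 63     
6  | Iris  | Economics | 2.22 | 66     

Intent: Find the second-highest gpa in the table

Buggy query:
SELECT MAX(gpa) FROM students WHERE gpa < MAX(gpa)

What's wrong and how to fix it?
Bug: MAX(gpa) on the right of the comparison is an aggregate-in-WHERE error

Fix: Put the inner MAX in a scalar subquery

Corrected query:
SELECT MAX(gpa) FROM students WHERE gpa < (SELECT MAX(gpa) FROM students)

Result:
MAX(gpa)
--------
3.46    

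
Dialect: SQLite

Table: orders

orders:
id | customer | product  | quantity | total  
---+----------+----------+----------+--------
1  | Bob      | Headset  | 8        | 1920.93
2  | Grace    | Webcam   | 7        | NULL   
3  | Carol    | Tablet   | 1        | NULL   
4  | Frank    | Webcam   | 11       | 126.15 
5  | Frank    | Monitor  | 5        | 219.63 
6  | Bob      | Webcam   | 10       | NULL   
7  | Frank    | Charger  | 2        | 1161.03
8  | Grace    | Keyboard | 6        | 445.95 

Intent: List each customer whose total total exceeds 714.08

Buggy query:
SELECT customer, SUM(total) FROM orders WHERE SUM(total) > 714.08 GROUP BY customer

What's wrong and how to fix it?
Bug: SUM(total) is an aggregate, but WHERE filters rows before aggregation

Fix: Use HAVING (which filters groups after aggregation) instead of WHERE

Corrected query:
SELECT customer, SUM(total) FROM orders GROUP BY customer HAVING SUM(total) > 714.08

Result:
customer | SUM(total)
---------+-----------
Bob      | 1920.93   
Frank    | 1506.81   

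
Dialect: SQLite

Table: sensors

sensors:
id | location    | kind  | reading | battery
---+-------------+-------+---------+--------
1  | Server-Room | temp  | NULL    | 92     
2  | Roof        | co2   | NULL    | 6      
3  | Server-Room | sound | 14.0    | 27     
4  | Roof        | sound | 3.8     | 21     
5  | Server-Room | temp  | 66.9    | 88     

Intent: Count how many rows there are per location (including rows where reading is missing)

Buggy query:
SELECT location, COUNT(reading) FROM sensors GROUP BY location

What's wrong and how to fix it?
Bug: COUNT(reading) skips NULLs, so groups with missing reading are undercounted

Fix: Replace COUNT(reading) with COUNT(*)

Corrected query:
SELECT location, COUNT(*) FROM sensors GROUP BY location

Result:
location    | COUNT(*)
------------+---------
Roof        | 2       
Server-Room | 3       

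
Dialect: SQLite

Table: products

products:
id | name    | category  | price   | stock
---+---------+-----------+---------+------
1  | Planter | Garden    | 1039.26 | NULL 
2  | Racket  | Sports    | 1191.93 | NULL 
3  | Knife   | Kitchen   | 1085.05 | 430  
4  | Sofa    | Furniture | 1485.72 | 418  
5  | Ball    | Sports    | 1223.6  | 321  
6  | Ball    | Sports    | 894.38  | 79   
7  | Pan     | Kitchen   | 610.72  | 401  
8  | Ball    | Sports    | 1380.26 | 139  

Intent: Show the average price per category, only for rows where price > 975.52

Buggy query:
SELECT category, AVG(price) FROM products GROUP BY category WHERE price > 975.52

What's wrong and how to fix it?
Bug: WHERE cannot follow GROUP BY

Fix: Move the WHERE clause before GROUP BY

Corrected query:
SELECT category, AVG(price) FROM products WHERE price > 975.52 GROUP BY category

Result:
category  | AVG(price) 
----------+------------
Furniture | 1485.72    
Garden    | 1039.26    
Kitchen   | 1085.05    
Sports    | 1265.263333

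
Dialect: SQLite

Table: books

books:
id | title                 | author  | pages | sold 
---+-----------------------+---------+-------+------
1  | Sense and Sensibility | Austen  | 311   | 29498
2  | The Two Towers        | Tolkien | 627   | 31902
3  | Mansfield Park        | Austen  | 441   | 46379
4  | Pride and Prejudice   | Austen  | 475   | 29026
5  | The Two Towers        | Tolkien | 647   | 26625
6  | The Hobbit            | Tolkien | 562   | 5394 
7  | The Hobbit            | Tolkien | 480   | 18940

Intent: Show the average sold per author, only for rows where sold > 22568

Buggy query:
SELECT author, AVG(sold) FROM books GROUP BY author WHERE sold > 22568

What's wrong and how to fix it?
Bug: WHERE cannot follow GROUP BY

Fix: Place WHERE between FROM and GROUP BY

Corrected query:
SELECT author, AVG(sold) FROM books WHERE sold > 22568 GROUP BY author

Result:
author  | AVG(sold)   
--------+-------------
Austen  | 34967.666667
Tolkien | 29263.5     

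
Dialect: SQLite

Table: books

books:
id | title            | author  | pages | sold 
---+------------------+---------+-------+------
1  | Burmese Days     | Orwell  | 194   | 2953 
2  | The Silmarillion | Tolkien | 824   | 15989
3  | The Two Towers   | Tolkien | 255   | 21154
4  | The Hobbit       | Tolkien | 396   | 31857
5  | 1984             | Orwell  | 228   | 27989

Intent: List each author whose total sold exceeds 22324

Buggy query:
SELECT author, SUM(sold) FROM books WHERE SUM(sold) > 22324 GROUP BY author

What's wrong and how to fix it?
Bug: WHERE runs before GROUP BY, so aggregates aren't available there

Fix: Use HAVING (which filters groups after aggregation) instead of WHERE

Corrected query:
SELECT author, SUM(sold) FROM books GROUP BY author HAVING SUM(sold) > 22324

Result:
author  | SUM(sold)
--------+----------
Orwell  | 30942    
Tolkien | 69000    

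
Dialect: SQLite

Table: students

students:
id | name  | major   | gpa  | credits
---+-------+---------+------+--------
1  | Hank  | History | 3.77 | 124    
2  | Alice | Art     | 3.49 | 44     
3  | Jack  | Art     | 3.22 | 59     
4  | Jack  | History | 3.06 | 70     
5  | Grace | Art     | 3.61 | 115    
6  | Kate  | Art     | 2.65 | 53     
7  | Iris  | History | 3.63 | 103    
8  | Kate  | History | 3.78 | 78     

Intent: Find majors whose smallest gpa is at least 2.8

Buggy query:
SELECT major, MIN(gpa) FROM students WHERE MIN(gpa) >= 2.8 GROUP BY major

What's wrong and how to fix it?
Bug: Aggregates like MIN are computed per group after WHERE runs

Fix: Use HAVING for the per-group MIN condition

Corrected query:
SELECT major, MIN(gpa) FROM students GROUP BY major HAVING MIN(gpa) >= 2.8

Result:
major   | MIN(gpa)
--------+---------
History | 3.06    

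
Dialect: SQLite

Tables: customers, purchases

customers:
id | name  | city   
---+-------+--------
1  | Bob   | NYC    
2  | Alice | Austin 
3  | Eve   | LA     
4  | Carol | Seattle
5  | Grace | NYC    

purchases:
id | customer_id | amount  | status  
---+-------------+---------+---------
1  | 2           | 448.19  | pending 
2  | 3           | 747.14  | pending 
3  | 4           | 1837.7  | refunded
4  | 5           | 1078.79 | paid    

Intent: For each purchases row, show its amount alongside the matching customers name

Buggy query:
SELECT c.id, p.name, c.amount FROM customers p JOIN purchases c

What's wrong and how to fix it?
Bug: Missing join condition: each purchases row is matched to all customers rows instead of just its own

Fix: Add ON c.customer_id = p.id to the JOIN

Corrected query:
SELECT c.id, p.name, c.amount FROM customers p JOIN purchases c ON c.customer_id = p.id

Result:
id | name  | amount 
---+-------+--------
1  | Alice | 448.19 
2  | Eve   | 747.14 
3  | Carol | 1837.7 
4  | Grace | 1078.79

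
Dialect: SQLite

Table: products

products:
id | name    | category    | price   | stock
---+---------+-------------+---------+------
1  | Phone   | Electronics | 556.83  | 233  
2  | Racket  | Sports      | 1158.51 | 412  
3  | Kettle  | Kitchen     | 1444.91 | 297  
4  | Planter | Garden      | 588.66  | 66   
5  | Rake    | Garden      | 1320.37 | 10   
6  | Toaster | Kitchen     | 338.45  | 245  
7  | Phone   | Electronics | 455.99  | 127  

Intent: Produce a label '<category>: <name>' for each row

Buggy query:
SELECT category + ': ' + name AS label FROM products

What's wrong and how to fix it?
Bug: SQLite uses || for string concatenation; + coerces text to numbers (yielding 0)

Fix: Replace + with || to concatenate text

Corrected query:
SELECT category || ': ' || name AS label FROM products

Result:
label             
------------------
Electronics: Phone
Sports: Racket    
Kitchen: Kettle   
Garden: Planter   
Garden: Rake      
Kitchen: Toaster  
Electronics: Phone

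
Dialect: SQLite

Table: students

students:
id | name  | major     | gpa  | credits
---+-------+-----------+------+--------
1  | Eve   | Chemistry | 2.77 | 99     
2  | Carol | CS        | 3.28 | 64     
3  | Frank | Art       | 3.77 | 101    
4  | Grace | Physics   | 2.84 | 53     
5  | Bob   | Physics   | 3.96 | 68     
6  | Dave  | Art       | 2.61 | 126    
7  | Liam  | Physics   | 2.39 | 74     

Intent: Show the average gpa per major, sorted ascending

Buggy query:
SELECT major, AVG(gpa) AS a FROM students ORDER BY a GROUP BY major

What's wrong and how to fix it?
Bug: ORDER BY appears before GROUP BY; SQL clause order requires GROUP BY first

Fix: Reorder: SELECT … FROM … GROUP BY … ORDER BY …

Corrected query:
SELECT major, AVG(gpa) AS a FROM students GROUP BY major ORDER BY a

Result:
major     | a       
----------+---------
Chemistry | 2.77    
Physics   | 3.063333
Art       | 3.19    
CS        | 3.28    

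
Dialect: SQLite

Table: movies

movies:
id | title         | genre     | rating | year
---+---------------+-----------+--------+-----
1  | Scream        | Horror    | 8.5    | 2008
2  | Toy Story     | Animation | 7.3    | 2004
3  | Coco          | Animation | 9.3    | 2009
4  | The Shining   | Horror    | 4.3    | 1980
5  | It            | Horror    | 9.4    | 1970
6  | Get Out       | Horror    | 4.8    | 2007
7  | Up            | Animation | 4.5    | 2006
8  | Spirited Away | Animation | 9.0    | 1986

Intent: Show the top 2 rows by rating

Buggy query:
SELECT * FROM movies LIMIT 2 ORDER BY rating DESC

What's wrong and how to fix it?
Bug: LIMIT must come after ORDER BY

Fix: Sort with ORDER BY, then apply LIMIT

Corrected query:
SELECT * FROM movies ORDER BY rating DESC LIMIT 2

Result:
id | title | genre     | rating | year
---+-------+-----------+--------+-----
5  | It    | Horror    | 9.4    | 1970
3  | Coco  | Animation | 9.3    | 2009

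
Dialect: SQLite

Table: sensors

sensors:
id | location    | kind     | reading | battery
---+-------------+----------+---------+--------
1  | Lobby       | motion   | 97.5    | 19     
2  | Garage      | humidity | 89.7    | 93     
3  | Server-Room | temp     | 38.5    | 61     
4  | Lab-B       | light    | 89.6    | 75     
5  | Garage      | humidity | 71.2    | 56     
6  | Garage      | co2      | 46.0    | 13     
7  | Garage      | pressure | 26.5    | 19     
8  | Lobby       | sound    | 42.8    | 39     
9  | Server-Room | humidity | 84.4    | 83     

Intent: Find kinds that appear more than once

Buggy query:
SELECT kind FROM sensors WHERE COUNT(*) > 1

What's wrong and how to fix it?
Bug: WHERE can't reference COUNT(*); aggregates are computed after WHERE

Fix: GROUP BY kind, then filter groups with HAVING COUNT(*) > 1

Corrected query:
SELECT kind FROM sensors GROUP BY kind HAVING COUNT(*) > 1

Result:
kind    
--------
humidity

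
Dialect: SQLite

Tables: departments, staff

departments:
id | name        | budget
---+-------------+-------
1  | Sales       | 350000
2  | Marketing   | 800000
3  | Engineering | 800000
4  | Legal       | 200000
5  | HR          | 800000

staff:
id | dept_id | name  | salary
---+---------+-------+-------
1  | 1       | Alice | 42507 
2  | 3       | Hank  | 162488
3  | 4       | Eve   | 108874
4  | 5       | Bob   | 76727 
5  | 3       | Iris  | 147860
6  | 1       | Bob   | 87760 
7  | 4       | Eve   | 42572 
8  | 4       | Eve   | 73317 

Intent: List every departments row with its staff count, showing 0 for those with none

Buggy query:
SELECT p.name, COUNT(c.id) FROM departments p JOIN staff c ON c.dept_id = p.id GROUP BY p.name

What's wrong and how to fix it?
Bug: INNER JOIN drops departments rows that have no matching staff rows

Fix: Use LEFT JOIN so parents without children still appear (COUNT(c.id) gives 0)

Corrected query:
SELECT p.name, COUNT(c.id) FROM departments p LEFT JOIN staff c ON c.dept_id = p.id GROUP BY p.name

Result:
name        | COUNT(c.id)
------------+------------
Engineering | 2          
HR          | 1          
Legal       | 3          
Marketing   | 0          
Sales       | 2          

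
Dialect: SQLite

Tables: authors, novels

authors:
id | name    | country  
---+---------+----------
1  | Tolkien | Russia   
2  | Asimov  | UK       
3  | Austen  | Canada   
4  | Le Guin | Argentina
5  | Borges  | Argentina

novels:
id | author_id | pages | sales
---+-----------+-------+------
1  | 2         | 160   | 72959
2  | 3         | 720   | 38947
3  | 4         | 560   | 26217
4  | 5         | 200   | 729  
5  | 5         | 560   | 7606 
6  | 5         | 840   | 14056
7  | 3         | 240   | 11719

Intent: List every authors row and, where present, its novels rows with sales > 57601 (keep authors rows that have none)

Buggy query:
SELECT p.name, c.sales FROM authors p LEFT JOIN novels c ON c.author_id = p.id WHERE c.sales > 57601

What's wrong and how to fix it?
Bug: Filtering c.sales in WHERE discards the NULL rows produced by LEFT JOIN, turning it into an inner join

Fix: Put 'c.sales > 57601' in the JOIN's ON clause instead of WHERE

Corrected query:
SELECT p.name, c.sales FROM authors p LEFT JOIN novels c ON c.author_id = p.id AND c.sales > 57601

Result:
name    | sales
--------+------
Tolkien | NULL 
Asimov  | 72959
Austen  | NULL 
Le Guin | NULL 
Borges  | NULL 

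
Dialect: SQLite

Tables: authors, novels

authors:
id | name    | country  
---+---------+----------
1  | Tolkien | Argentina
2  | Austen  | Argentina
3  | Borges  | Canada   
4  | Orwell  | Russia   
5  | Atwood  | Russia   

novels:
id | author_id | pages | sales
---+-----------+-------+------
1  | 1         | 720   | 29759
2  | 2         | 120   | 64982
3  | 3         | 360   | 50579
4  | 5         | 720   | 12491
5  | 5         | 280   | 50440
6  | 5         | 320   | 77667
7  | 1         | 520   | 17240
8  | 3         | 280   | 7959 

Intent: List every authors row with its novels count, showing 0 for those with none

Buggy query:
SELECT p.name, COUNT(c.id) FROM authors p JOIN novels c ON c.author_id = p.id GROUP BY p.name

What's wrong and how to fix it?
Bug: An inner join excludes parents with zero children

Fix: Switch to LEFT JOIN to retain unmatched parent rows

Corrected query:
SELECT p.name, COUNT(c.id) FROM authors p LEFT JOIN novels c ON c.author_id = p.id GROUP BY p.name

Result:
name    | COUNT(c.id)
--------+------------
Atwood  | 3          
Austen  | 1          
Borges  | 2          
Orwell  | 0          
Tolkien | 2          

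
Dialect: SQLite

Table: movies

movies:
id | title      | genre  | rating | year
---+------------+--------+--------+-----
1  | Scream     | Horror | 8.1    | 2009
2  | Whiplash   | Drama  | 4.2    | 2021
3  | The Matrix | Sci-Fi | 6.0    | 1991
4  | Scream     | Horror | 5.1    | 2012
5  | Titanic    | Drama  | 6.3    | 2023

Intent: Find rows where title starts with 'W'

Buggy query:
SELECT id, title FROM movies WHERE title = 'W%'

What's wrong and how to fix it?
Bug: Wildcards only work with LIKE; '=' treats '%' as a literal character

Fix: Use LIKE for wildcard pattern matching

Corrected query:
SELECT id, title FROM movies WHERE title LIKE 'W%'

Result:
id | title   
---+---------
2  | Whiplash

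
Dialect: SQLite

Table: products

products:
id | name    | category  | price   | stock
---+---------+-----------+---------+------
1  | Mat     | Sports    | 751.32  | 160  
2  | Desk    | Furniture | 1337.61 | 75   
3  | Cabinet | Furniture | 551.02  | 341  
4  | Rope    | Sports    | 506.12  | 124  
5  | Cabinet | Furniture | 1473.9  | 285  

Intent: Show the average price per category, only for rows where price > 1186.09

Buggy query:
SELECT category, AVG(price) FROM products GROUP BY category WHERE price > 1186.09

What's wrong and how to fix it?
Bug: WHERE cannot follow GROUP BY

Fix: Place WHERE between FROM and GROUP BY

Corrected query:
SELECT category, AVG(price) FROM products WHERE price > 1186.09 GROUP BY category

Result:
category  | AVG(price)
----------+-----------
Furniture | 1405.755  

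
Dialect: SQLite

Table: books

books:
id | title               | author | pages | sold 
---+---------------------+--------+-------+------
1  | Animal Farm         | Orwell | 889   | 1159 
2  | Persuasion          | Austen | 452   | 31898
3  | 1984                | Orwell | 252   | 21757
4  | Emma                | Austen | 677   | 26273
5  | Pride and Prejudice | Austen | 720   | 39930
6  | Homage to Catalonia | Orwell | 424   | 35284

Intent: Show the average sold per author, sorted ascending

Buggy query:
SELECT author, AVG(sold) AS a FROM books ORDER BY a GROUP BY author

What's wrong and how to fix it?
Bug: ORDER BY appears before GROUP BY; SQL clause order requires GROUP BY first

Fix: Move ORDER BY to the end, after GROUP BY

Corrected query:
SELECT author, AVG(sold) AS a FROM books GROUP BY author ORDER BY a

Result:
author | a           
-------+-------------
Orwell | 19400       
Austen | 32700.333333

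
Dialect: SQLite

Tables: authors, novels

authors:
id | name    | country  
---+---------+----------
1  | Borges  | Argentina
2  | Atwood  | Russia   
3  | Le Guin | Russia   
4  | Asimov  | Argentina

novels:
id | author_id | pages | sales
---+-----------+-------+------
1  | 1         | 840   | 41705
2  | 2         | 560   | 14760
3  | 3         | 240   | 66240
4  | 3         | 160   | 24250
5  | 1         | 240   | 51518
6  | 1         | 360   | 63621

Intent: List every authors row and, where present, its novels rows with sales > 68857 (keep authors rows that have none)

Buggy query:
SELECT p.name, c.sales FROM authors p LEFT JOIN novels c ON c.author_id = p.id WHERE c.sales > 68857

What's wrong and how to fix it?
Bug: A WHERE condition on the right-hand table after LEFT JOIN drops unmatched parents

Fix: Put 'c.sales > 68857' in the JOIN's ON clause instead of WHERE

Corrected query:
SELECT p.name, c.sales FROM authors p LEFT JOIN novels c ON c.author_id = p.id AND c.sales > 68857

Result:
name    | sales
--------+------
Borges  | NULL 
Atwood  | NULL 
Le Guin | NULL 
Asimov  | NULL 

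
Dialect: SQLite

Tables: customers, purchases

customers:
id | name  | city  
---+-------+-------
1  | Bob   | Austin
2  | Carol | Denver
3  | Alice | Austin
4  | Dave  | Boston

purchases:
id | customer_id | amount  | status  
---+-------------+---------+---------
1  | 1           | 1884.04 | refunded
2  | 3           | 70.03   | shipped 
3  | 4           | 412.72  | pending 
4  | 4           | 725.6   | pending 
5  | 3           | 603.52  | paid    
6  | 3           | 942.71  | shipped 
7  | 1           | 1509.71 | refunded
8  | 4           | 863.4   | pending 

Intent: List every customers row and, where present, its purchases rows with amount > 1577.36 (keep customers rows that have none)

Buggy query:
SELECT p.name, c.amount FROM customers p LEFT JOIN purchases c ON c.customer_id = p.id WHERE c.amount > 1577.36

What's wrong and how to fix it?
Bug: A WHERE condition on the right-hand table after LEFT JOIN drops unmatched parents

Fix: Put 'c.amount > 1577.36' in the JOIN's ON clause instead of WHERE

Corrected query:
SELECT p.name, c.amount FROM customers p LEFT JOIN purchases c ON c.customer_id = p.id AND c.amount > 1577.36

Result:
name  | amount 
------+--------
Bob   | 1884.04
Carol | NULL   
Alice | NULL   
Dave  | NULL   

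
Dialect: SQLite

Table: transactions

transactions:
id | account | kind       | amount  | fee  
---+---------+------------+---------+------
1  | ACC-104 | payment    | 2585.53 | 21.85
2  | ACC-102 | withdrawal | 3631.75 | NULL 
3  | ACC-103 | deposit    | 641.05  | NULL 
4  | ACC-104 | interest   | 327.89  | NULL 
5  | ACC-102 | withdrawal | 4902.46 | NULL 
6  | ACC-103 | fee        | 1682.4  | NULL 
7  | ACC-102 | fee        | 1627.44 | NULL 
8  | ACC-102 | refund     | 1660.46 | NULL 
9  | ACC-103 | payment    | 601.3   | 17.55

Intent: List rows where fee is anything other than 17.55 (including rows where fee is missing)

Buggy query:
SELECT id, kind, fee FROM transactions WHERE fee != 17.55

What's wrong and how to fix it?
Bug: 'fee != 17.55' is unknown when fee is NULL, so NULL rows are silently excluded

Fix: Handle NULL separately with IS NULL alongside the inequality

Corrected query:
SELECT id, kind, fee FROM transactions WHERE fee != 17.55 OR fee IS NULL

Result:
id | kind       | fee  
---+------------+------
1  | payment    | 21.85
2  | withdrawal | NULL 
3  | deposit    | NULL 
4  | interest   | NULL 
5  | withdrawal | NULL 
6  | fee        | NULL 
7  | fee        | NULL 
8  | refund     | NULL 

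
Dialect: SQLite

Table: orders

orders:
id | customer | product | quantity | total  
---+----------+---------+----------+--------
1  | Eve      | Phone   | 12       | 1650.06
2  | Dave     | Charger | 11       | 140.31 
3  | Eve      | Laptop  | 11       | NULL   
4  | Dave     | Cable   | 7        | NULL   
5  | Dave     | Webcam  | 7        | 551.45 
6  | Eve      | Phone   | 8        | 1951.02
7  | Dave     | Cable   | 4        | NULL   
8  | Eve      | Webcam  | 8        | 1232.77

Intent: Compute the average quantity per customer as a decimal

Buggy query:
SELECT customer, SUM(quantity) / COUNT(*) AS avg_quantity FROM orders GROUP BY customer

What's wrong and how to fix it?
Bug: SUM(quantity) and COUNT(*) are both integers; the division truncates the fractional part

Fix: Multiply by 1.0 (or CAST to REAL) to force floating-point division

Corrected query:
SELECT customer, SUM(quantity) * 1.0 / COUNT(*) AS avg_quantity FROM orders GROUP BY customer

Result:
customer | avg_quantity
---------+-------------
Dave     | 7.25        
Eve      | 9.75        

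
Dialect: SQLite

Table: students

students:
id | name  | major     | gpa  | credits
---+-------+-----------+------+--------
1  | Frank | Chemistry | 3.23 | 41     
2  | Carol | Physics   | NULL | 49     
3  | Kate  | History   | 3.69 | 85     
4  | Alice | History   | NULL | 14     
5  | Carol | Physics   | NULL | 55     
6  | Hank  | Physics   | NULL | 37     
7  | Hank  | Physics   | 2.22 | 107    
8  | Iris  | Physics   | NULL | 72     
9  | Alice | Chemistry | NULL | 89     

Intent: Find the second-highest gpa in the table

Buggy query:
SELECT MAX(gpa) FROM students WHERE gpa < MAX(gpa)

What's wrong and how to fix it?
Bug: MAX(gpa) on the right of the comparison is an aggregate-in-WHERE error

Fix: Compute the overall MAX in a subquery, then take MAX of rows below it

Corrected query:
SELECT MAX(gpa) FROM students WHERE gpa < (SELECT MAX(gpa) FROM students)

Result:
MAX(gpa)
--------
3.23    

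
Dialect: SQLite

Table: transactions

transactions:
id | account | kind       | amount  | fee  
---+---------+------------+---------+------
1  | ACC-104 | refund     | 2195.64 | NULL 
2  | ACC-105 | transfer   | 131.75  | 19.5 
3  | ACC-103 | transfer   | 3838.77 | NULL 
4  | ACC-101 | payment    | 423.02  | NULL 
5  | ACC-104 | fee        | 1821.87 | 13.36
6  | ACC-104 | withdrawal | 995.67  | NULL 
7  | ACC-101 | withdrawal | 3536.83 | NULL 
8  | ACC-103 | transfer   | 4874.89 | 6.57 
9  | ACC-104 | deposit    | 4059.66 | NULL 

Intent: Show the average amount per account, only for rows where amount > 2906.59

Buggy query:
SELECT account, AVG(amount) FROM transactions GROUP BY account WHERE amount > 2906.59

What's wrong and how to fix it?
Bug: WHERE cannot follow GROUP BY

Fix: Place WHERE between FROM and GROUP BY

Corrected query:
SELECT account, AVG(amount) FROM transactions WHERE amount > 2906.59 GROUP BY account

Result:
account | AVG(amount)
--------+------------
ACC-101 | 3536.83    
ACC-103 | 4356.83    
ACC-104 | 4059.66    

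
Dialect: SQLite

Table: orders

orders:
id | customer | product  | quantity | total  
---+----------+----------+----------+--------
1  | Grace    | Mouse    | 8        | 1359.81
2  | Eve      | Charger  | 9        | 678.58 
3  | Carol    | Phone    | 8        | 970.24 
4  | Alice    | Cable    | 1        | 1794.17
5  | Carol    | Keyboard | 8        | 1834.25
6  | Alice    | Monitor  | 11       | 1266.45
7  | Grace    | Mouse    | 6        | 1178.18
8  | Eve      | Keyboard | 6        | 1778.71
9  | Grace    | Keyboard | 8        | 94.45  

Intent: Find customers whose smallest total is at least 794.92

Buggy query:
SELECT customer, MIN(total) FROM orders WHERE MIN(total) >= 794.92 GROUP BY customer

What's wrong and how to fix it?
Bug: MIN() in WHERE is a misuse of aggregate

Fix: Use HAVING for the per-group MIN condition

Corrected query:
SELECT customer, MIN(total) FROM orders GROUP BY customer HAVING MIN(total) >= 794.92

Result:
customer | MIN(total)
---------+-----------
Alice    | 1266.45   
Carol    | 970.24    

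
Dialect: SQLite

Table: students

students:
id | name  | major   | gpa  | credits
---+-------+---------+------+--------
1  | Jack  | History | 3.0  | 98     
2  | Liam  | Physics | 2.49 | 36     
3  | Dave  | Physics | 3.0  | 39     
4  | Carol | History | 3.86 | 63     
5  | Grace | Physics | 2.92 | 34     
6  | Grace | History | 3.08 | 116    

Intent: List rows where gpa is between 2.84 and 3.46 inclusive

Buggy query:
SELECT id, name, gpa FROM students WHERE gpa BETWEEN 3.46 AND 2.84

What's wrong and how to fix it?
Bug: The bounds are reversed; BETWEEN a AND b requires a <= b to match anything

Fix: Write BETWEEN 2.84 AND 3.46

Corrected query:
SELECT id, name, gpa FROM students WHERE gpa BETWEEN 2.84 AND 3.46

Result:
id | name  | gpa 
---+-------+-----
1  | Jack  | 3   
3  | Dave  | 3   
5  | Grace | 2.92
6  | Grace | 3.08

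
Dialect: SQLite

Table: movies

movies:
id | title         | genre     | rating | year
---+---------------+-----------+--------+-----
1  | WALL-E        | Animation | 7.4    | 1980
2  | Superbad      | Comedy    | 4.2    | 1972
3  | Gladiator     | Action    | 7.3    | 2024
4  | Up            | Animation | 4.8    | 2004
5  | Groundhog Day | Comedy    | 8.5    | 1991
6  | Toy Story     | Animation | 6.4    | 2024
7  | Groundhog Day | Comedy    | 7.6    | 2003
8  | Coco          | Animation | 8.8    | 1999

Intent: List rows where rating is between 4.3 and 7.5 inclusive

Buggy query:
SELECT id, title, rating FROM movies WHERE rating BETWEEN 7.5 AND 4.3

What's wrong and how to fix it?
Bug: The bounds are reversed; BETWEEN a AND b requires a <= b to match anything

Fix: Swap the bounds so the smaller value comes first

Corrected query:
SELECT id, title, rating FROM movies WHERE rating BETWEEN 4.3 AND 7.5

Result:
id | title     | rating
---+-----------+-------
1  | WALL-E    | 7.4   
3  | Gladiator | 7.3   
4  | Up        | 4.8   
6  | Toy Story | 6.4   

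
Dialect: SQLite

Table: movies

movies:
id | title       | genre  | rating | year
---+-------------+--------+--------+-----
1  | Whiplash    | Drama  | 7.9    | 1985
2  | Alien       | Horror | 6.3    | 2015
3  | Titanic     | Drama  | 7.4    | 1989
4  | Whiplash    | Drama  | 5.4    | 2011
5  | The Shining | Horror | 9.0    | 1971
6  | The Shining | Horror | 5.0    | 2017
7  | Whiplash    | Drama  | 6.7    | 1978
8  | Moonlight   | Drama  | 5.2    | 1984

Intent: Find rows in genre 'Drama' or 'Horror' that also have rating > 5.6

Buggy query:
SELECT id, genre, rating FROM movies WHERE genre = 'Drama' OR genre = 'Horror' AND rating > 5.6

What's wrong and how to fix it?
Bug: Without parentheses, AND is evaluated before OR, so the rating filter only applies to the 'Horror' branch

Fix: Add parentheses around the OR so the AND applies to both alternatives

Corrected query:
SELECT id, genre, rating FROM movies WHERE (genre = 'Drama' OR genre = 'Horror') AND rating > 5.6

Result:
id | genre  | rating
---+--------+-------
1  | Drama  | 7.9   
2  | Horror | 6.3   
3  | Drama  | 7.4   
5  | Horror | 9     
7  | Drama  | 6.7   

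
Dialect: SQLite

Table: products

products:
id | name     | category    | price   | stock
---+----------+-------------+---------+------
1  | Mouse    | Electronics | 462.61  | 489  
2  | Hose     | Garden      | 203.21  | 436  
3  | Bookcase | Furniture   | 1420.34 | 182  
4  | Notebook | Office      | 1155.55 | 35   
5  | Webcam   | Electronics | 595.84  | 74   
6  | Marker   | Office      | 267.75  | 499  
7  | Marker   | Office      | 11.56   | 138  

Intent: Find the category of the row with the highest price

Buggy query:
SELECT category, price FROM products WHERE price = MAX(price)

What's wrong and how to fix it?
Bug: WHERE is evaluated per row; an aggregate over the whole table isn't defined there

Fix: Use a subquery: WHERE price = (SELECT MAX(price) FROM products)

Corrected query:
SELECT category, price FROM products WHERE price = (SELECT MAX(price) FROM products)

Result:
category  | price  
----------+--------
Furniture | 1420.34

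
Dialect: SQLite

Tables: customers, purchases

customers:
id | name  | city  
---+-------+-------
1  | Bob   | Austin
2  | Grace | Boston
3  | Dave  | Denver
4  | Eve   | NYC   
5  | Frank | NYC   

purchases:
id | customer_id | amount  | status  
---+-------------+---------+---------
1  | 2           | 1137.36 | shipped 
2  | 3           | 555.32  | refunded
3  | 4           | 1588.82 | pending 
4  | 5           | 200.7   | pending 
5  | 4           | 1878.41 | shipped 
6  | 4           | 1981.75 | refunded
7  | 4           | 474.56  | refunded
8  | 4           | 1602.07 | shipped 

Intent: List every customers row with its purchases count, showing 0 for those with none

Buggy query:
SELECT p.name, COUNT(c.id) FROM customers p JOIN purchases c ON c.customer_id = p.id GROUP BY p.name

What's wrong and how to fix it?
Bug: INNER JOIN drops customers rows that have no matching purchases rows

Fix: Use LEFT JOIN so parents without children still appear (COUNT(c.id) gives 0)

Corrected query:
SELECT p.name, COUNT(c.id) FROM customers p LEFT JOIN purchases c ON c.customer_id = p.id GROUP BY p.name

Result:
name  | COUNT(c.id)
------+------------
Bob   | 0          
Dave  | 1          
Eve   | 5          
Frank | 1          
Grace | 1          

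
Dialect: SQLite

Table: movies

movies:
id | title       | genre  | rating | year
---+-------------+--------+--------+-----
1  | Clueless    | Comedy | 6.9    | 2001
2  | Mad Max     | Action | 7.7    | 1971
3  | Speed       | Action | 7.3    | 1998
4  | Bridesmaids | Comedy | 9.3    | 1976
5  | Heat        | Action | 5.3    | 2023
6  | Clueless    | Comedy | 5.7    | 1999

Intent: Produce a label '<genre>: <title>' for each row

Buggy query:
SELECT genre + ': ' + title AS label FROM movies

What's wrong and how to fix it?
Bug: SQLite uses || for string concatenation; + coerces text to numbers (yielding 0)

Fix: Replace + with || to concatenate text

Corrected query:
SELECT genre || ': ' || title AS label FROM movies

Result:
label              
-------------------
Comedy: Clueless   
Action: Mad Max    
Action: Speed      
Comedy: Bridesmaids
Action: Heat       
Comedy: Clueless   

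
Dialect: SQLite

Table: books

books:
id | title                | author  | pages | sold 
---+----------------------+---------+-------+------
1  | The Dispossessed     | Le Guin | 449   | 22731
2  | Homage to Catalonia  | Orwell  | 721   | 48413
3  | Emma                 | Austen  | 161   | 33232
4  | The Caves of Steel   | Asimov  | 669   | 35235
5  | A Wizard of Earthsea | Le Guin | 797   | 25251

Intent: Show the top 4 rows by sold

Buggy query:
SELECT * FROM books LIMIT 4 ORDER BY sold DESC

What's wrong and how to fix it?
Bug: LIMIT must come after ORDER BY

Fix: Swap the clauses: ORDER BY first, then LIMIT

Corrected query:
SELECT * FROM books ORDER BY sold DESC LIMIT 4

Result:
id | title                | author  | pages | sold 
---+----------------------+---------+-------+------
2  | Homage to Catalonia  | Orwell  | 721   | 48413
4  | The Caves of Steel   | Asimov  | 669   | 35235
3  | Emma                 | Austen  | 161   | 33232
5  | A Wizard of Earthsea | Le Guin | 797   | 25251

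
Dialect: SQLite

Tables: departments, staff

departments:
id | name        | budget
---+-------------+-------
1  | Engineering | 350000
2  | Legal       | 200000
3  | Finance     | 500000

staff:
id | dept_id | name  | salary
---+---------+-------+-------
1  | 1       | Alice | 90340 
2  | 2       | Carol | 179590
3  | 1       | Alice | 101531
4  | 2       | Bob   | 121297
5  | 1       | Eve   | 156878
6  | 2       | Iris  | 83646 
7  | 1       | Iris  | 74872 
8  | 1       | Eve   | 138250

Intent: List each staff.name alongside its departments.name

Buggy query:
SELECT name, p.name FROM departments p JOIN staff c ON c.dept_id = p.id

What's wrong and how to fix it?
Bug: 'name' exists in both joined tables, so the database can't tell which one is meant

Fix: Qualify the column with its table alias (c.name)

Corrected query:
SELECT c.name, p.name FROM departments p JOIN staff c ON c.dept_id = p.id

Result:
name  | name       
------+------------
Alice | Engineering
Carol | Legal      
Alice | Engineering
Bob   | Legal      
Eve   | Engineering
Iris  | Legal      
Iris  | Engineering
Eve   | Engineering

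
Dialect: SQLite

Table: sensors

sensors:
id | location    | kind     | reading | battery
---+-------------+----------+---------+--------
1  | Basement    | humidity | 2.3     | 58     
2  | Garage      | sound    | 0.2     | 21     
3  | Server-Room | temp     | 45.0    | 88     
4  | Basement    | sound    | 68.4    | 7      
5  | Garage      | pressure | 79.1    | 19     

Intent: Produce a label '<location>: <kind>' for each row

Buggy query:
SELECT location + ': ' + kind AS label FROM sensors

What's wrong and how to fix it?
Bug: SQLite uses || for string concatenation; + coerces text to numbers (yielding 0)

Fix: Use the || operator for string concatenation

Corrected query:
SELECT location || ': ' || kind AS label FROM sensors

Result:
label             
------------------
Basement: humidity
Garage: sound     
Server-Room: temp 
Basement: sound   
Garage: pressure  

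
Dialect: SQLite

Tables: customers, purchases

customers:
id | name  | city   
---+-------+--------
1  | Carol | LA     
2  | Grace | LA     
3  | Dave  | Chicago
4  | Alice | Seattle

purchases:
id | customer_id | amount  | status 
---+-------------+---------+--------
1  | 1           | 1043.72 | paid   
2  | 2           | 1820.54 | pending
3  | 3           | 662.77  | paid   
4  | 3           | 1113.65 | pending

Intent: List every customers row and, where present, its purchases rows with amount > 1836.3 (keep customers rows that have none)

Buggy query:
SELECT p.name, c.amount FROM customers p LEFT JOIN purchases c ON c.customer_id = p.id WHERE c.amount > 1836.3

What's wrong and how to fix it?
Bug: A WHERE condition on the right-hand table after LEFT JOIN drops unmatched parents

Fix: Move the right-table condition into the ON clause so unmatched parents are kept

Corrected query:
SELECT p.name, c.amount FROM customers p LEFT JOIN purchases c ON c.customer_id = p.id AND c.amount > 1836.3

Result:
name  | amount
------+-------
Carol | NULL  
Grace | NULL  
Dave  | NULL  
Alice | NULL  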